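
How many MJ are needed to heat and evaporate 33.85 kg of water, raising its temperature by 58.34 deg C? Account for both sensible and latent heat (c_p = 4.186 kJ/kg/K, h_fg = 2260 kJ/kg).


E = m_water * (4.186 * dT + 2260) / 1000
= 33.85 * (4.186 * 58.34 + 2260) / 1000
= 84.7676 MJ

84.7676 MJ


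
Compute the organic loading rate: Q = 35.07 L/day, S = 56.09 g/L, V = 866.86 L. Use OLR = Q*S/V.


OLR = Q * S / V
= 35.07 * 56.09 / 866.86
= 2.2692 g/L/day

2.2692 g/L/day


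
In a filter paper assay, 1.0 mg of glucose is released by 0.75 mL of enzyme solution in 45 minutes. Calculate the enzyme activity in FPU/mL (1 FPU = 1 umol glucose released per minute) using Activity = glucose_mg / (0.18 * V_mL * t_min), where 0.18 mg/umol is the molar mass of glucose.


Activity = glucose_mg / (0.18 mg/umol * V_mL * t_min)
= 1.0 / (0.18 * 0.75 * 45)
= 0.1646 FPU/mL

0.1646 FPU/mL


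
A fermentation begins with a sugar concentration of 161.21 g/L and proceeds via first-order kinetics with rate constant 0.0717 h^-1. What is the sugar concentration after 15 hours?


S = S0 * exp(-k * t)
S = 161.21 * exp(-0.0717 * 15)
S = 54.9931 g/L

54.9931 g/L


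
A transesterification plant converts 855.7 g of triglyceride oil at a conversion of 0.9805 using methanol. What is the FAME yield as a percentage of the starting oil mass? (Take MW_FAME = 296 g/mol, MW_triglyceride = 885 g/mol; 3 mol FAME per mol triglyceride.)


m_FAME = oil * conv * (3 * 296 / 885) = oil * conv * (888/885)
= 855.7 * 0.9805 * 888 / 885
= 841.8580 g
Y = m_FAME / oil * 100 = conv * (888/885) * 100
= 0.9805 * 888 / 885 * 100
= 98.38%

98.38%


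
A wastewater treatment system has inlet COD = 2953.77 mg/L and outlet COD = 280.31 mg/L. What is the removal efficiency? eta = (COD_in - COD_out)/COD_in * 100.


eta = (COD_in - COD_out) / COD_in * 100
= (2953.77 - 280.31) / 2953.77 * 100
= 90.5101%

90.5101%


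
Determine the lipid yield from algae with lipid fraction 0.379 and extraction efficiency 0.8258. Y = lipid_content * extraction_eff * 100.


Y = lipid_content * extraction_eff * 100
= 0.379 * 0.8258 * 100
= 31.2978%

31.2978%


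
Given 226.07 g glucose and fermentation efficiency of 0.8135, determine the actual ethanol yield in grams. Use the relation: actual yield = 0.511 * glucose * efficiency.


Actual ethanol: m = 0.511 * 226.07 * 0.8135
m = 93.9770 g

93.9770 g


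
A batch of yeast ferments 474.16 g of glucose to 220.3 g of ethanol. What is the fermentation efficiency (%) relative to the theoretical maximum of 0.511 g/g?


Fermentation efficiency = (actual / (0.511 * glucose)) * 100
= (220.3 / (0.511 * 474.16)) * 100
= 90.9219%

90.9219%


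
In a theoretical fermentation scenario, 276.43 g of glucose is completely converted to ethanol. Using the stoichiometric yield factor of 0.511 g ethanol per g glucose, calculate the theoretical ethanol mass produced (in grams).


Theoretical ethanol yield: m_EtOH = 0.511 * m_glucose
m_EtOH = 0.511 * 276.43 = 141.2557 g

141.2557 g


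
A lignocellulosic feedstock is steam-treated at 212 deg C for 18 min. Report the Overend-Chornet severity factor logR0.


logR0 = log10(t * exp((T - 100) / 14.75))
= log10(18 * exp((212 - 100) / 14.75))
= 4.5530

4.5530


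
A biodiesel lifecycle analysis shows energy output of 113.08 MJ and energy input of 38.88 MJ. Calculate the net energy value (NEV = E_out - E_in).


NEV = E_out - E_in
= 113.08 - 38.88
= 74.2000 MJ

74.2000 MJ


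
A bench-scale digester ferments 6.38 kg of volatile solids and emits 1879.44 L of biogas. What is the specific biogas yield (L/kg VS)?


Y = V / VS
= 1879.44 / 6.38
= 294.5831 L/kg VS

294.5831 L/kg VS


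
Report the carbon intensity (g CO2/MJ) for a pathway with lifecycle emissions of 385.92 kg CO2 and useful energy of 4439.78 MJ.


CI = CO2 * 1000 / E
= 385.92 * 1000 / 4439.78
= 86.9232 g CO2/MJ

86.9232 g CO2/MJ


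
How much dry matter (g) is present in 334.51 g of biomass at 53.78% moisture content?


Wd = Ww * (1 - MC/100)
= 334.51 * (1 - 53.78/100)
= 154.6105 g

154.6105 g


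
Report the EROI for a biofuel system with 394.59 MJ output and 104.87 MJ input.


EROI = E_out / E_in
= 394.59 / 104.87
= 3.7627

3.7627


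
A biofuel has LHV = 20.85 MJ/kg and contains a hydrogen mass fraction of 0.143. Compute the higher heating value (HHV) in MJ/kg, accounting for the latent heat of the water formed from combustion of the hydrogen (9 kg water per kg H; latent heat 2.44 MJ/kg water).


HHV = LHV + H_frac * 9 * 2.44
= 20.85 + 0.143 * 9 * 2.44
= 23.9903 MJ/kg

23.9903 MJ/kg


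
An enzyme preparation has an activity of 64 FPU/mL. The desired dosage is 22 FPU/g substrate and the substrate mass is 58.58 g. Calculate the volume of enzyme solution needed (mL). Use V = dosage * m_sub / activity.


V = dosage * m_sub / activity
V = 22 * 58.58 / 64
V = 20.1369 mL

20.1369 mL


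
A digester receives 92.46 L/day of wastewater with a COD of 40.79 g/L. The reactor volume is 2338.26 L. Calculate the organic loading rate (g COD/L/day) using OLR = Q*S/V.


OLR = Q * S / V
= 92.46 * 40.79 / 2338.26
= 1.6129 g/L/day

1.6129 g/L/day


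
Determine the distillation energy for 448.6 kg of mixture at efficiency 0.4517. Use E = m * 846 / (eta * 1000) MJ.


E = m * 846 / (eta * 1000)
= 448.6 * 846 / (0.4517 * 1000)
= 840.1939 MJ

840.1939 MJ


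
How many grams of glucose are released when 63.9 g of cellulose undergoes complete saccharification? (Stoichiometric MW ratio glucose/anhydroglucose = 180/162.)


glucose = cellulose * 180/162
= 63.9 * 180/162
= 71.0000 g

71.0000 g


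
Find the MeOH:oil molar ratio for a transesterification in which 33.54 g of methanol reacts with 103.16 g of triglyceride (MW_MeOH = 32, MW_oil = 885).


Molar ratio = n_MeOH / n_oil = (MeOH/32) / (oil/885) = (MeOH * 885) / (32 * oil)
= (33.54 * 885) / (32 * 103.16)
= 8.9918

8.9918


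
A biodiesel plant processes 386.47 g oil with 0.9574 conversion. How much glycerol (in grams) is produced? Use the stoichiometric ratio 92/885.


glycerol = oil * conv * (92/885)
= 386.47 * 0.9574 * 92 / 885
= 38.4639 g

38.4639 g


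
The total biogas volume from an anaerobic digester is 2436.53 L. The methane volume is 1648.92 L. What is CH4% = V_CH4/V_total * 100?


CH4% = V_CH4 / V_total * 100
= 1648.92 / 2436.53 * 100
= 67.6749%

67.6749%


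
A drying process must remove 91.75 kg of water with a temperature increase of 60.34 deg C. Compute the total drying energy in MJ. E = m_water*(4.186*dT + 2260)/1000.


E = m_water * (4.186 * dT + 2260) / 1000
= 91.75 * (4.186 * 60.34 + 2260) / 1000
= 230.5295 MJ

230.5295 MJ


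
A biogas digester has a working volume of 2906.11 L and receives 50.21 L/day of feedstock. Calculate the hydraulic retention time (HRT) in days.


HRT = V / Q
= 2906.11 / 50.21
= 57.8791 days

57.8791 days


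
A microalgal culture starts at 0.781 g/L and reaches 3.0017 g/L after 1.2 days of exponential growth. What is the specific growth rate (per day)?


mu = ln(X2/X1) / dt
= ln(3.0017/0.781) / 1.2
= 1.1220 per day

1.1220 per day


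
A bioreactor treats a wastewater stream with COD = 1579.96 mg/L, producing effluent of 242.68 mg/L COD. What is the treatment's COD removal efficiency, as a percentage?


eta = (COD_in - COD_out) / COD_in * 100
= (1579.96 - 242.68) / 1579.96 * 100
= 84.6401%

84.6401%


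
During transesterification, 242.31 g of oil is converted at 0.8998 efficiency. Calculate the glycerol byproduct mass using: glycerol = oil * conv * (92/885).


glycerol = oil * conv * (92/885)
= 242.31 * 0.8998 * 92 / 885
= 22.6653 g

22.6653 g


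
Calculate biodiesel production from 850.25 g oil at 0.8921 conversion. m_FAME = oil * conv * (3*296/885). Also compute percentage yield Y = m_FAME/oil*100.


m_FAME = oil * conv * (3 * 296 / 885) = oil * conv * (888/885)
= 850.25 * 0.8921 * 888 / 885
= 761.0792 g
Y = m_FAME / oil * 100 = conv * (888/885) * 100
= 0.8921 * 888 / 885 * 100
= 89.51%

761.0792 g FAME; Y = 89.51%


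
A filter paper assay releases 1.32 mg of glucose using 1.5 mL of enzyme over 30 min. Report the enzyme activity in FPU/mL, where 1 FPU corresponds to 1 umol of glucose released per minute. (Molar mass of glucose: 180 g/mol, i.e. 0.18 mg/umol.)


Activity = glucose_mg / (0.18 mg/umol * V_mL * t_min)
= 1.32 / (0.18 * 1.5 * 30)
= 0.1630 FPU/mL

0.1630 FPU/mL


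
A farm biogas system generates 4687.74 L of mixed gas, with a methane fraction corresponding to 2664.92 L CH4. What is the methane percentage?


CH4% = V_CH4 / V_total * 100
= 2664.92 / 4687.74 * 100
= 56.8487%

56.8487%


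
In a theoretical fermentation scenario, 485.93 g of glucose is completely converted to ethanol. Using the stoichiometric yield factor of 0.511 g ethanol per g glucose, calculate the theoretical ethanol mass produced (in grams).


Theoretical ethanol yield: m_EtOH = 0.511 * m_glucose
m_EtOH = 0.511 * 485.93 = 248.3102 g

248.3102 g


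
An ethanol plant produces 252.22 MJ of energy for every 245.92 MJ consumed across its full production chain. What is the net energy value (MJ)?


NEV = E_out - E_in
= 252.22 - 245.92
= 6.3000 MJ

6.3000 MJ


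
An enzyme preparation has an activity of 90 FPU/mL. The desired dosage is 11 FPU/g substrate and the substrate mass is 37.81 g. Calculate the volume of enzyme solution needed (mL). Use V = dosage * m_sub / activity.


V = dosage * m_sub / activity
V = 11 * 37.81 / 90
V = 4.6212 mL

4.6212 mL


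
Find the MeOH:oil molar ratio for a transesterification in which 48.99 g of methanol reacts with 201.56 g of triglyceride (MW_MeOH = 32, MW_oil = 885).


Molar ratio = n_MeOH / n_oil = (MeOH/32) / (oil/885) = (MeOH * 885) / (32 * oil)
= (48.99 * 885) / (32 * 201.56)
= 6.7220

6.7220


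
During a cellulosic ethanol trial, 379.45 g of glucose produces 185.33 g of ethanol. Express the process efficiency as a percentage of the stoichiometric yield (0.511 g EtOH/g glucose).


Fermentation efficiency = (actual / (0.511 * glucose)) * 100
= (185.33 / (0.511 * 379.45)) * 100
= 95.5807%

95.5807%


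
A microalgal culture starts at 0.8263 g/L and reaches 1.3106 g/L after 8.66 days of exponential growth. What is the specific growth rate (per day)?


mu = ln(X2/X1) / dt
= ln(1.3106/0.8263) / 8.66
= 0.0533 per day

0.0533 per day


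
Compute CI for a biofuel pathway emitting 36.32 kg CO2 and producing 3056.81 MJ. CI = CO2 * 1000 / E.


CI = CO2 * 1000 / E
= 36.32 * 1000 / 3056.81
= 11.8817 g CO2/MJ

11.8817 g CO2/MJ


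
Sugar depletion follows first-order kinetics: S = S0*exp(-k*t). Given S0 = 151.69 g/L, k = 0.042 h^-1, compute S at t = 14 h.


S = S0 * exp(-k * t)
S = 151.69 * exp(-0.042 * 14)
S = 84.2542 g/L

84.2542 g/L


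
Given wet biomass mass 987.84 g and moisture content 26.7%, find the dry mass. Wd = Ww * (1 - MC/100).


Wd = Ww * (1 - MC/100)
= 987.84 * (1 - 26.7/100)
= 724.0867 g

724.0867 g


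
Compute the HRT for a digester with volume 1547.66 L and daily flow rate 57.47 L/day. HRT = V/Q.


HRT = V / Q
= 1547.66 / 57.47
= 26.9299 days

26.9299 days


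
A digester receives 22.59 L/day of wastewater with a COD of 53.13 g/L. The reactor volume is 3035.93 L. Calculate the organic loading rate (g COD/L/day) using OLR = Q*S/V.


OLR = Q * S / V
= 22.59 * 53.13 / 3035.93
= 0.3953 g/L/day

0.3953 g/L/day


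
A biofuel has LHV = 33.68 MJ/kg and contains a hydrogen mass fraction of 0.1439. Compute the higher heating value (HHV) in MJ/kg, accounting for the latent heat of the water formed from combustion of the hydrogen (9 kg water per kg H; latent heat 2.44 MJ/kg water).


HHV = LHV + H_frac * 9 * 2.44
= 33.68 + 0.1439 * 9 * 2.44
= 36.8400 MJ/kg

36.8400 MJ/kg


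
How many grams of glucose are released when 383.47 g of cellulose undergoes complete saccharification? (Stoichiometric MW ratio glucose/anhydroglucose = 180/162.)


glucose = cellulose * 180/162
= 383.47 * 180/162
= 426.0778 g

426.0778 g


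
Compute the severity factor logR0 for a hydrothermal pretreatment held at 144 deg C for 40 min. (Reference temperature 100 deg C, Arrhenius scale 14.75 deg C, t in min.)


logR0 = log10(t * exp((T - 100) / 14.75))
= log10(40 * exp((144 - 100) / 14.75))
= 2.8976

2.8976


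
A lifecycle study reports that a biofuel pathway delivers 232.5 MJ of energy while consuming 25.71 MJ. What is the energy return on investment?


EROI = E_out / E_in
= 232.5 / 25.71
= 9.0432

9.0432


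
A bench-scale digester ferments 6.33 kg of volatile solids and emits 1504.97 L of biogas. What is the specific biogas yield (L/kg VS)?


Y = V / VS
= 1504.97 / 6.33
= 237.7520 L/kg VS

237.7520 L/kg VS


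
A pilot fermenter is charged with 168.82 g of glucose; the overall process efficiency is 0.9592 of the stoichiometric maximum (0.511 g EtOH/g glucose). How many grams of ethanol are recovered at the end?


Actual ethanol: m = 0.511 * 168.82 * 0.9592
m = 82.7473 g

82.7473 g


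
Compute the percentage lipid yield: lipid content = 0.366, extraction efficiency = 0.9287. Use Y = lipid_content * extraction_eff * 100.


Y = lipid_content * extraction_eff * 100
= 0.366 * 0.9287 * 100
= 33.9904%

33.9904%


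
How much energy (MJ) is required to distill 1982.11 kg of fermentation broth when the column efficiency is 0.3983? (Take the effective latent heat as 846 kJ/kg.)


E = m * 846 / (eta * 1000)
= 1982.11 * 846 / (0.3983 * 1000)
= 4210.0554 MJ

4210.0554 MJ


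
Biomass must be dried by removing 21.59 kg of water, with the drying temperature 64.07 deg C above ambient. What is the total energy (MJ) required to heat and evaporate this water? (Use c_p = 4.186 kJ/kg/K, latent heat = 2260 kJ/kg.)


E = m_water * (4.186 * dT + 2260) / 1000
= 21.59 * (4.186 * 64.07 + 2260) / 1000
= 54.5838 MJ

54.5838 MJ


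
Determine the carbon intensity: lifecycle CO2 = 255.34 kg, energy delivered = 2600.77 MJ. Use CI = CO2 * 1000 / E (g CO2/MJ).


CI = CO2 * 1000 / E
= 255.34 * 1000 / 2600.77
= 98.1786 g CO2/MJ

98.1786 g CO2/MJ


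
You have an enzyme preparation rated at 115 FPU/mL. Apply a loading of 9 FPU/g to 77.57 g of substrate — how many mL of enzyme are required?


V = dosage * m_sub / activity
V = 9 * 77.57 / 115
V = 6.0707 mL

6.0707 mL


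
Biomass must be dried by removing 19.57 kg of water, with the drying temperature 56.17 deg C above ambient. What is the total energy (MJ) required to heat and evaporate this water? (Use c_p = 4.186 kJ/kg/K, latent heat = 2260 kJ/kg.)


E = m_water * (4.186 * dT + 2260) / 1000
= 19.57 * (4.186 * 56.17 + 2260) / 1000
= 48.8296 MJ

48.8296 MJ


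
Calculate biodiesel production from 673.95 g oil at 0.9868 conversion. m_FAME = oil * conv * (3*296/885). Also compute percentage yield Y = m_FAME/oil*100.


m_FAME = oil * conv * (3 * 296 / 885) = oil * conv * (888/885)
= 673.95 * 0.9868 * 888 / 885
= 667.3083 g
Y = m_FAME / oil * 100 = conv * (888/885) * 100
= 0.9868 * 888 / 885 * 100
= 99.01%

667.3083 g FAME; Y = 99.01%


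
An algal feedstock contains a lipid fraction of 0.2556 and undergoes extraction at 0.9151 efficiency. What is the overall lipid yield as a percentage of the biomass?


Y = lipid_content * extraction_eff * 100
= 0.2556 * 0.9151 * 100
= 23.3900%

23.3900%


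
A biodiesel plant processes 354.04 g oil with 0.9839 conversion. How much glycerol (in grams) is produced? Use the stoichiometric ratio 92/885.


glycerol = oil * conv * (92/885)
= 354.04 * 0.9839 * 92 / 885
= 36.2116 g

36.2116 g


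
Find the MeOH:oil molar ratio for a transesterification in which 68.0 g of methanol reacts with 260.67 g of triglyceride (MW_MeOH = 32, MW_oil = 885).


Molar ratio = n_MeOH / n_oil = (MeOH/32) / (oil/885) = (MeOH * 885) / (32 * oil)
= (68.0 * 885) / (32 * 260.67)
= 7.2146

7.2146


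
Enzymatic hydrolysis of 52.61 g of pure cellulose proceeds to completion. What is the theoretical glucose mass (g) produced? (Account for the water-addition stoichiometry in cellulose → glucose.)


glucose = cellulose * 180/162
= 52.61 * 180/162
= 58.4556 g

58.4556 g


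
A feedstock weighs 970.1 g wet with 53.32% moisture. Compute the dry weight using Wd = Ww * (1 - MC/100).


Wd = Ww * (1 - MC/100)
= 970.1 * (1 - 53.32/100)
= 452.8427 g

452.8427 g


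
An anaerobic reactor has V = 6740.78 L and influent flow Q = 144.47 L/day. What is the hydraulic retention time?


HRT = V / Q
= 6740.78 / 144.47
= 46.6587 days

46.6587 days


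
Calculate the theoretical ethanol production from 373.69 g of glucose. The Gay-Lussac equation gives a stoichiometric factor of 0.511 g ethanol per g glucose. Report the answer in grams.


Theoretical ethanol yield: m_EtOH = 0.511 * m_glucose
m_EtOH = 0.511 * 373.69 = 190.9556 g

190.9556 g


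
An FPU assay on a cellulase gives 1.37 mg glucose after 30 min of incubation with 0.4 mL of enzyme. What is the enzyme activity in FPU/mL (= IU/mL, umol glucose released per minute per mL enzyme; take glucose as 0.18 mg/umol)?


Activity = glucose_mg / (0.18 mg/umol * V_mL * t_min)
= 1.37 / (0.18 * 0.4 * 30)
= 0.6343 FPU/mL

0.6343 FPU/mL


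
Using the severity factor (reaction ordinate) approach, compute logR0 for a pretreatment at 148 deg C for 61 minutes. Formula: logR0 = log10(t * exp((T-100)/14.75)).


logR0 = log10(t * exp((T - 100) / 14.75))
= log10(61 * exp((148 - 100) / 14.75))
= 3.1986

3.1986


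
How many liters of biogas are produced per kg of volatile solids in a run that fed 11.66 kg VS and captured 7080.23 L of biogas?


Y = V / VS
= 7080.23 / 11.66
= 607.2238 L/kg VS

607.2238 L/kg VS


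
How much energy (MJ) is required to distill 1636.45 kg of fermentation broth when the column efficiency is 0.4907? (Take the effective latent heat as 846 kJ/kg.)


E = m * 846 / (eta * 1000)
= 1636.45 * 846 / (0.4907 * 1000)
= 2821.3505 MJ

2821.3505 MJ


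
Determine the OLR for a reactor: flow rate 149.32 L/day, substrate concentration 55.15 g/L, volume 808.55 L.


OLR = Q * S / V
= 149.32 * 55.15 / 808.55
= 10.1849 g/L/day

10.1849 g/L/day


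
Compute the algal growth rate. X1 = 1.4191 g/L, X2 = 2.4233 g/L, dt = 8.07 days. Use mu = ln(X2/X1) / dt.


mu = ln(X2/X1) / dt
= ln(2.4233/1.4191) / 8.07
= 0.0663 per day

0.0663 per day


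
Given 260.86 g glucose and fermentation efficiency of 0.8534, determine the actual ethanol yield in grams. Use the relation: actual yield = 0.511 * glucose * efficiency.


Actual ethanol: m = 0.511 * 260.86 * 0.8534
m = 113.7578 g

113.7578 g


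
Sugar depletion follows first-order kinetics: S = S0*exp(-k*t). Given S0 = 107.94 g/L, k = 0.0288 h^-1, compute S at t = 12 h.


S = S0 * exp(-k * t)
S = 107.94 * exp(-0.0288 * 12)
S = 76.3995 g/L

76.3995 g/L


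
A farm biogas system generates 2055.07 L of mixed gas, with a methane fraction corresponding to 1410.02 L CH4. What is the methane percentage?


CH4% = V_CH4 / V_total * 100
= 1410.02 / 2055.07 * 100
= 68.6118%

68.6118%


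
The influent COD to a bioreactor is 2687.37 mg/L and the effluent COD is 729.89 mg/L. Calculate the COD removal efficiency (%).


eta = (COD_in - COD_out) / COD_in * 100
= (2687.37 - 729.89) / 2687.37 * 100
= 72.8400%

72.8400%


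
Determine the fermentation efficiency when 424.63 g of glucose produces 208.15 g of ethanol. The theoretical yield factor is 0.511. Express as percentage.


Fermentation efficiency = (actual / (0.511 * glucose)) * 100
= (208.15 / (0.511 * 424.63)) * 100
= 95.9279%

95.9279%


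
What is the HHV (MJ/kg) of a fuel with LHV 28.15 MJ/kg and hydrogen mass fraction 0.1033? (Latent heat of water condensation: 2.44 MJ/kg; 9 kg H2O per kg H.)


HHV = LHV + H_frac * 9 * 2.44
= 28.15 + 0.1033 * 9 * 2.44
= 30.4185 MJ/kg

30.4185 MJ/kg


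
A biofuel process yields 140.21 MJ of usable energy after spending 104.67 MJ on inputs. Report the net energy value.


NEV = E_out - E_in
= 140.21 - 104.67
= 35.5400 MJ

35.5400 MJ


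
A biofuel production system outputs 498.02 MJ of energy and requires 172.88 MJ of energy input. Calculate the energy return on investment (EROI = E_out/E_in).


EROI = E_out / E_in
= 498.02 / 172.88
= 2.8807

2.8807


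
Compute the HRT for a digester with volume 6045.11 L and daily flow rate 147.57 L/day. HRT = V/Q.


HRT = V / Q
= 6045.11 / 147.57
= 40.9644 days

40.9644 days


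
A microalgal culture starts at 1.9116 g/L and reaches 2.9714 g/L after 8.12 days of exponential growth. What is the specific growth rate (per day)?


mu = ln(X2/X1) / dt
= ln(2.9714/1.9116) / 8.12
= 0.0543 per day

0.0543 per day


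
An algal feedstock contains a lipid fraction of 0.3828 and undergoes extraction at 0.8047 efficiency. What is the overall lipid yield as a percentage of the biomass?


Y = lipid_content * extraction_eff * 100
= 0.3828 * 0.8047 * 100
= 30.8039%

30.8039%


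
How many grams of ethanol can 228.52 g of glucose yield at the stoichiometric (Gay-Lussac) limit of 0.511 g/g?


Theoretical ethanol yield: m_EtOH = 0.511 * m_glucose
m_EtOH = 0.511 * 228.52 = 116.7737 g

116.7737 g


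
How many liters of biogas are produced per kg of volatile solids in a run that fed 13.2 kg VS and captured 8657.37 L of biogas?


Y = V / VS
= 8657.37 / 13.2
= 655.8614 L/kg VS

655.8614 L/kg VS


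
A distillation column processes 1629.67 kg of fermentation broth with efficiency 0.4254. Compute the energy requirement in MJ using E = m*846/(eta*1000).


E = m * 846 / (eta * 1000)
= 1629.67 * 846 / (0.4254 * 1000)
= 3240.9516 MJ

3240.9516 MJ


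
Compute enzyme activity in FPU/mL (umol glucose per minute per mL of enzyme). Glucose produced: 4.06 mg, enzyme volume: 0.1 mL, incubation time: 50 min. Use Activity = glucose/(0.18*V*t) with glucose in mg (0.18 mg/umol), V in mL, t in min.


Activity = glucose_mg / (0.18 mg/umol * V_mL * t_min)
= 4.06 / (0.18 * 0.1 * 50)
= 4.5111 FPU/mL

4.5111 FPU/mL


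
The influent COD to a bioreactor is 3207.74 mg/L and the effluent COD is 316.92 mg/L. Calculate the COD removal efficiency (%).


eta = (COD_in - COD_out) / COD_in * 100
= (3207.74 - 316.92) / 3207.74 * 100
= 90.1201%

90.1201%


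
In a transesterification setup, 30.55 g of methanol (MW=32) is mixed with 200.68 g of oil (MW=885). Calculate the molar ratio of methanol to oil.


Molar ratio = n_MeOH / n_oil = (MeOH/32) / (oil/885) = (MeOH * 885) / (32 * oil)
= (30.55 * 885) / (32 * 200.68)
= 4.2102

4.2102


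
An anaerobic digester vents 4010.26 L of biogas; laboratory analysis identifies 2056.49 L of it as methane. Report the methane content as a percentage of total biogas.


CH4% = V_CH4 / V_total * 100
= 2056.49 / 4010.26 * 100
= 51.2807%

51.2807%


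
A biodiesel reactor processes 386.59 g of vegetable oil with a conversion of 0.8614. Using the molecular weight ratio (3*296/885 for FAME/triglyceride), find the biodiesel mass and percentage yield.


m_FAME = oil * conv * (3 * 296 / 885) = oil * conv * (888/885)
= 386.59 * 0.8614 * 888 / 885
= 334.1375 g
Y = m_FAME / oil * 100 = conv * (888/885) * 100
= 0.8614 * 888 / 885 * 100
= 86.43%

334.1375 g FAME; Y = 86.43%


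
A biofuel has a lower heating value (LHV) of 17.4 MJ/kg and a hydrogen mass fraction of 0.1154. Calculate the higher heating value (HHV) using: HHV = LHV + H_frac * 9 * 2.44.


HHV = LHV + H_frac * 9 * 2.44
= 17.4 + 0.1154 * 9 * 2.44
= 19.9342 MJ/kg

19.9342 MJ/kg


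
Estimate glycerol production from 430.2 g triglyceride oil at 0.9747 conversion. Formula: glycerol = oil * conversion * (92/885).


glycerol = oil * conv * (92/885)
= 430.2 * 0.9747 * 92 / 885
= 43.5899 g

43.5899 g


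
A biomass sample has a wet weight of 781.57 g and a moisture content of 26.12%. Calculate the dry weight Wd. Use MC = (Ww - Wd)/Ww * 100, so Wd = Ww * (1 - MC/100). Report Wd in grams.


Wd = Ww * (1 - MC/100)
= 781.57 * (1 - 26.12/100)
= 577.4239 g

577.4239 g


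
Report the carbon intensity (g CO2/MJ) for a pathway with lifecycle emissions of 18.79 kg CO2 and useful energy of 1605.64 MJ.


CI = CO2 * 1000 / E
= 18.79 * 1000 / 1605.64
= 11.7025 g CO2/MJ

11.7025 g CO2/MJ


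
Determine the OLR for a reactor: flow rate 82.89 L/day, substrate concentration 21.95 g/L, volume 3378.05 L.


OLR = Q * S / V
= 82.89 * 21.95 / 3378.05
= 0.5386 g/L/day

0.5386 g/L/day


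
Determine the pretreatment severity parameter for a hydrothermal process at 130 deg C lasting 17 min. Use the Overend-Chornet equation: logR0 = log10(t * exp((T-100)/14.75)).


logR0 = log10(t * exp((T - 100) / 14.75))
= log10(17 * exp((130 - 100) / 14.75))
= 2.1138

2.1138


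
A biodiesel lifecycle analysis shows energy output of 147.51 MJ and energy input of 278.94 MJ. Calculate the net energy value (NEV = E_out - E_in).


NEV = E_out - E_in
= 147.51 - 278.94
= -131.4300 MJ

-131.4300 MJ


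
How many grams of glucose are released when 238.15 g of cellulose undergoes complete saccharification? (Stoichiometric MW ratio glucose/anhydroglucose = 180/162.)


glucose = cellulose * 180/162
= 238.15 * 180/162
= 264.6111 g

264.6111 g


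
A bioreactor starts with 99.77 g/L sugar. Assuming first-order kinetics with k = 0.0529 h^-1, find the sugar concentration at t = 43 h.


S = S0 * exp(-k * t)
S = 99.77 * exp(-0.0529 * 43)
S = 10.2591 g/L

10.2591 g/L


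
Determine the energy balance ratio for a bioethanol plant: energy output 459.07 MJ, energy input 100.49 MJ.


EROI = E_out / E_in
= 459.07 / 100.49
= 4.5683

4.5683


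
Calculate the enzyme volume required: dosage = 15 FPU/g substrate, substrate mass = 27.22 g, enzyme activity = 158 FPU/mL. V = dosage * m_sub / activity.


V = dosage * m_sub / activity
V = 15 * 27.22 / 158
V = 2.5842 mL

2.5842 mL


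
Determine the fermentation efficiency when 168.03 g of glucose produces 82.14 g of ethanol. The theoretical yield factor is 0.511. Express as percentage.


Fermentation efficiency = (actual / (0.511 * glucose)) * 100
= (82.14 / (0.511 * 168.03)) * 100
= 95.6637%

95.6637%


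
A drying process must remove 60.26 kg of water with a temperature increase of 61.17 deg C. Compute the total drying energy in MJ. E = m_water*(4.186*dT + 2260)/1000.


E = m_water * (4.186 * dT + 2260) / 1000
= 60.26 * (4.186 * 61.17 + 2260) / 1000
= 151.6176 MJ

151.6176 MJ


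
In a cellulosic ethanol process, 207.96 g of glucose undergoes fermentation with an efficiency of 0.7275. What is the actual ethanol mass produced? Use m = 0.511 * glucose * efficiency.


Actual ethanol: m = 0.511 * 207.96 * 0.7275
m = 77.3096 g

77.3096 g


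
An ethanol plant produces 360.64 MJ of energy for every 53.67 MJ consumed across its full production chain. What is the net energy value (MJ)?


NEV = E_out - E_in
= 360.64 - 53.67
= 306.9700 MJ

306.9700 MJ


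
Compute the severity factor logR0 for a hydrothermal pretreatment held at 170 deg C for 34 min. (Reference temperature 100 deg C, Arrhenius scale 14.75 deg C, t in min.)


logR0 = log10(t * exp((T - 100) / 14.75))
= log10(34 * exp((170 - 100) / 14.75))
= 3.5925

3.5925


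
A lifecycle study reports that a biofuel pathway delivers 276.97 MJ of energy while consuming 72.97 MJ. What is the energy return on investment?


EROI = E_out / E_in
= 276.97 / 72.97
= 3.7957

3.7957


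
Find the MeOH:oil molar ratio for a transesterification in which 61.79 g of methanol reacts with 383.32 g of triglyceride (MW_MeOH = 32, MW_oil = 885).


Molar ratio = n_MeOH / n_oil = (MeOH/32) / (oil/885) = (MeOH * 885) / (32 * oil)
= (61.79 * 885) / (32 * 383.32)
= 4.4581

4.4581


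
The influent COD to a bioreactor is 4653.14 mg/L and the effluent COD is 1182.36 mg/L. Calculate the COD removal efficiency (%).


eta = (COD_in - COD_out) / COD_in * 100
= (4653.14 - 1182.36) / 4653.14 * 100
= 74.5901%

74.5901%


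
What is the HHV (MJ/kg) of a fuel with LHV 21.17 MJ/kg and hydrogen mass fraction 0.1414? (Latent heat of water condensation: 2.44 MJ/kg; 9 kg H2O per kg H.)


HHV = LHV + H_frac * 9 * 2.44
= 21.17 + 0.1414 * 9 * 2.44
= 24.2751 MJ/kg

24.2751 MJ/kg


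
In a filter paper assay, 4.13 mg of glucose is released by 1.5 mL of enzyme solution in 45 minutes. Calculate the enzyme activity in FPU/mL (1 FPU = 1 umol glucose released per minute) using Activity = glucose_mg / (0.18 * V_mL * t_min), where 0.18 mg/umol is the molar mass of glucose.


Activity = glucose_mg / (0.18 mg/umol * V_mL * t_min)
= 4.13 / (0.18 * 1.5 * 45)
= 0.3399 FPU/mL

0.3399 FPU/mL


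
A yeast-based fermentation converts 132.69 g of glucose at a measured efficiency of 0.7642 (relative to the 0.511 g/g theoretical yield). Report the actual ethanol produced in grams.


Actual ethanol: m = 0.511 * 132.69 * 0.7642
m = 51.8163 g

51.8163 g


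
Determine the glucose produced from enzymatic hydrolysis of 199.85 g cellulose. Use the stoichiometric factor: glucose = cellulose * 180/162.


glucose = cellulose * 180/162
= 199.85 * 180/162
= 222.0556 g

222.0556 g


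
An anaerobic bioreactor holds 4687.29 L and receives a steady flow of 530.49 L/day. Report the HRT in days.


HRT = V / Q
= 4687.29 / 530.49
= 8.8358 days

8.8358 days


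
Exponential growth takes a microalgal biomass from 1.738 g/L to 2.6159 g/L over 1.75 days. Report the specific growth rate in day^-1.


mu = ln(X2/X1) / dt
= ln(2.6159/1.738) / 1.75
= 0.2336 per day

0.2336 per day


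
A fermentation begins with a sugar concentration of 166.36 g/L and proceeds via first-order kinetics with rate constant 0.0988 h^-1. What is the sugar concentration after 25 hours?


S = S0 * exp(-k * t)
S = 166.36 * exp(-0.0988 * 25)
S = 14.0715 g/L

14.0715 g/L


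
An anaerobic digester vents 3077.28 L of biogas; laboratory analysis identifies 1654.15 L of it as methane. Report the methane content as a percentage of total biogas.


CH4% = V_CH4 / V_total * 100
= 1654.15 / 3077.28 * 100
= 53.7536%

53.7536%


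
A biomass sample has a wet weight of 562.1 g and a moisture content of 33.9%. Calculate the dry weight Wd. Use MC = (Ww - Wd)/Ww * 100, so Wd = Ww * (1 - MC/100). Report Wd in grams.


Wd = Ww * (1 - MC/100)
= 562.1 * (1 - 33.9/100)
= 371.5481 g

371.5481 g


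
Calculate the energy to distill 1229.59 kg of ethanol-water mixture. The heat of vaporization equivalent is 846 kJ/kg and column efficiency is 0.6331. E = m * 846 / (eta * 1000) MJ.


E = m * 846 / (eta * 1000)
= 1229.59 * 846 / (0.6331 * 1000)
= 1643.0787 MJ

1643.0787 MJ


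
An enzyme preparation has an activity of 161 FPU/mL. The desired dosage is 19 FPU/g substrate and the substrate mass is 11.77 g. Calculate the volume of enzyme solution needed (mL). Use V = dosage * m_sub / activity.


V = dosage * m_sub / activity
V = 19 * 11.77 / 161
V = 1.3890 mL

1.3890 mL


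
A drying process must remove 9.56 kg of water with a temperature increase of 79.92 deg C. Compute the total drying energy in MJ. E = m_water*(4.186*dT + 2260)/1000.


E = m_water * (4.186 * dT + 2260) / 1000
= 9.56 * (4.186 * 79.92 + 2260) / 1000
= 24.8039 MJ

24.8039 MJ


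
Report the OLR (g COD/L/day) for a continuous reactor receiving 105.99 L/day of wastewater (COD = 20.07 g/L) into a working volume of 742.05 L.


OLR = Q * S / V
= 105.99 * 20.07 / 742.05
= 2.8667 g/L/day

2.8667 g/L/day


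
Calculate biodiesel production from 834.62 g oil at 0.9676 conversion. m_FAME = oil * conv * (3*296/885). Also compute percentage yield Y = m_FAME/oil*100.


m_FAME = oil * conv * (3 * 296 / 885) = oil * conv * (888/885)
= 834.62 * 0.9676 * 888 / 885
= 810.3159 g
Y = m_FAME / oil * 100 = conv * (888/885) * 100
= 0.9676 * 888 / 885 * 100
= 97.09%

810.3159 g FAME; Y = 97.09%


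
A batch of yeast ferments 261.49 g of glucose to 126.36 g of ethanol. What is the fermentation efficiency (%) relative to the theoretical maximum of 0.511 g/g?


Fermentation efficiency = (actual / (0.511 * glucose)) * 100
= (126.36 / (0.511 * 261.49)) * 100
= 94.5657%

94.5657%


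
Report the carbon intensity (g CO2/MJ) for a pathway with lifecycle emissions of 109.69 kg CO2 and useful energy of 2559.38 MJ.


CI = CO2 * 1000 / E
= 109.69 * 1000 / 2559.38
= 42.8580 g CO2/MJ

42.8580 g CO2/MJ


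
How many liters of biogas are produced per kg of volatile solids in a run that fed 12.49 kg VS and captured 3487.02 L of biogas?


Y = V / VS
= 3487.02 / 12.49
= 279.1849 L/kg VS

279.1849 L/kg VS


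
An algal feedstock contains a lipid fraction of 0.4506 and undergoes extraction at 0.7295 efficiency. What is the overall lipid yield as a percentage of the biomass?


Y = lipid_content * extraction_eff * 100
= 0.4506 * 0.7295 * 100
= 32.8713%

32.8713%


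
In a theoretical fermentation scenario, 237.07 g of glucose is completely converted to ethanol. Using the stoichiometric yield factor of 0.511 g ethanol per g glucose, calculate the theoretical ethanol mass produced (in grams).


Theoretical ethanol yield: m_EtOH = 0.511 * m_glucose
m_EtOH = 0.511 * 237.07 = 121.1428 g

121.1428 g


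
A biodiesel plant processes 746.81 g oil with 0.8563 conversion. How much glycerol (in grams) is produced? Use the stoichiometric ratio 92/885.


glycerol = oil * conv * (92/885)
= 746.81 * 0.8563 * 92 / 885
= 66.4784 g

66.4784 g


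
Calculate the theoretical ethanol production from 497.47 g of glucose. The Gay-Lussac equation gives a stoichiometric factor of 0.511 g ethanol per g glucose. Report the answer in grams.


Theoretical ethanol yield: m_EtOH = 0.511 * m_glucose
m_EtOH = 0.511 * 497.47 = 254.2072 g

254.2072 g


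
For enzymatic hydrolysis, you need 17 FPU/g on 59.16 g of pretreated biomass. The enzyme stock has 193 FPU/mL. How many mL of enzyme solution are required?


V = dosage * m_sub / activity
V = 17 * 59.16 / 193
V = 5.2110 mL

5.2110 mL


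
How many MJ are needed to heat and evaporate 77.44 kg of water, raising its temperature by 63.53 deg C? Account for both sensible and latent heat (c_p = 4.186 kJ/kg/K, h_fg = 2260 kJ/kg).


E = m_water * (4.186 * dT + 2260) / 1000
= 77.44 * (4.186 * 63.53 + 2260) / 1000
= 195.6085 MJ

195.6085 MJ


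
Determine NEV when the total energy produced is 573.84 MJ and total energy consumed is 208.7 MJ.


NEV = E_out - E_in
= 573.84 - 208.7
= 365.1400 MJ

365.1400 MJ


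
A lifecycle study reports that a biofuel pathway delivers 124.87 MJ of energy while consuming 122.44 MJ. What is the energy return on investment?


EROI = E_out / E_in
= 124.87 / 122.44
= 1.0198

1.0198


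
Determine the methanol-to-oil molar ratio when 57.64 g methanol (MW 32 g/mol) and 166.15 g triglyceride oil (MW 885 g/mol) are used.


Molar ratio = n_MeOH / n_oil = (MeOH/32) / (oil/885) = (MeOH * 885) / (32 * oil)
= (57.64 * 885) / (32 * 166.15)
= 9.5944

9.5944


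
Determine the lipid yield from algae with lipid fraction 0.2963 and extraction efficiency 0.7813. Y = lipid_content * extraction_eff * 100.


Y = lipid_content * extraction_eff * 100
= 0.2963 * 0.7813 * 100
= 23.1499%

23.1499%


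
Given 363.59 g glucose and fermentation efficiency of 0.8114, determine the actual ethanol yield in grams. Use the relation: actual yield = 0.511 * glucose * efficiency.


Actual ethanol: m = 0.511 * 363.59 * 0.8114
m = 150.7536 g

150.7536 g


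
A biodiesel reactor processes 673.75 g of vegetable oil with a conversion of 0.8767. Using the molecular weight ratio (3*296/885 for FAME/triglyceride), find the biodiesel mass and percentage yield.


m_FAME = oil * conv * (3 * 296 / 885) = oil * conv * (888/885)
= 673.75 * 0.8767 * 888 / 885
= 592.6789 g
Y = m_FAME / oil * 100 = conv * (888/885) * 100
= 0.8767 * 888 / 885 * 100
= 87.97%

592.6789 g FAME; Y = 87.97%


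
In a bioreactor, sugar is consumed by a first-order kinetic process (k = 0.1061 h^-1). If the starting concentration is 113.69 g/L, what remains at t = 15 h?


S = S0 * exp(-k * t)
S = 113.69 * exp(-0.1061 * 15)
S = 23.1496 g/L

23.1496 g/L


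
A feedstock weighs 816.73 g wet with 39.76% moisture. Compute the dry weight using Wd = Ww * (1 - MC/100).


Wd = Ww * (1 - MC/100)
= 816.73 * (1 - 39.76/100)
= 491.9982 g

491.9982 g


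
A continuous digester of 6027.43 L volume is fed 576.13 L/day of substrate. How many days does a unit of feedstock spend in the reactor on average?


HRT = V / Q
= 6027.43 / 576.13
= 10.4619 days

10.4619 days


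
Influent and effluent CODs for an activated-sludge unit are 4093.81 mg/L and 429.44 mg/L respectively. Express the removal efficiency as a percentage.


eta = (COD_in - COD_out) / COD_in * 100
= (4093.81 - 429.44) / 4093.81 * 100
= 89.5100%

89.5100%


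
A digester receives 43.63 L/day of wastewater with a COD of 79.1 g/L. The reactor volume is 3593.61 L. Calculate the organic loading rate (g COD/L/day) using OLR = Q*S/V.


OLR = Q * S / V
= 43.63 * 79.1 / 3593.61
= 0.9604 g/L/day

0.9604 g/L/day


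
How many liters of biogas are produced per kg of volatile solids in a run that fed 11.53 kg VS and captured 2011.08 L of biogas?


Y = V / VS
= 2011.08 / 11.53
= 174.4215 L/kg VS

174.4215 L/kg VS


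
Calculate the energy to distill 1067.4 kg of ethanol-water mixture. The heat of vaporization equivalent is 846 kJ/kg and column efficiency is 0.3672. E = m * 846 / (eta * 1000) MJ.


E = m * 846 / (eta * 1000)
= 1067.4 * 846 / (0.3672 * 1000)
= 2459.2059 MJ

2459.2059 MJ


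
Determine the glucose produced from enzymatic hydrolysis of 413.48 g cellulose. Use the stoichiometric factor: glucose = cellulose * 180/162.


glucose = cellulose * 180/162
= 413.48 * 180/162
= 459.4222 g

459.4222 g


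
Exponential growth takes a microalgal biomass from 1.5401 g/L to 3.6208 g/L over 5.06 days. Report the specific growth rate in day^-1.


mu = ln(X2/X1) / dt
= ln(3.6208/1.5401) / 5.06
= 0.1689 per day

0.1689 per day


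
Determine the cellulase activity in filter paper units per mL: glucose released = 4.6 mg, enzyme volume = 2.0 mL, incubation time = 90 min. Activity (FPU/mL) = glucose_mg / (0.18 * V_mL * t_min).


Activity = glucose_mg / (0.18 mg/umol * V_mL * t_min)
= 4.6 / (0.18 * 2.0 * 90)
= 0.1420 FPU/mL

0.1420 FPU/mL


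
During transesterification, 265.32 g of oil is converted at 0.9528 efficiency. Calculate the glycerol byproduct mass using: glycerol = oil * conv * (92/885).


glycerol = oil * conv * (92/885)
= 265.32 * 0.9528 * 92 / 885
= 26.2795 g

26.2795 g


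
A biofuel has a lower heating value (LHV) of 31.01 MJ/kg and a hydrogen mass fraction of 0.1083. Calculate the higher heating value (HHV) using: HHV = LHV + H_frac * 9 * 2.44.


HHV = LHV + H_frac * 9 * 2.44
= 31.01 + 0.1083 * 9 * 2.44
= 33.3883 MJ/kg

33.3883 MJ/kg


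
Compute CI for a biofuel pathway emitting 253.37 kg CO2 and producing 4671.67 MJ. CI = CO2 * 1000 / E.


CI = CO2 * 1000 / E
= 253.37 * 1000 / 4671.67
= 54.2354 g CO2/MJ

54.2354 g CO2/MJ


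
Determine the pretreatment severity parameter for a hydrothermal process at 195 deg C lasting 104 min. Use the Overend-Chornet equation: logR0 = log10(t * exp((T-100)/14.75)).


logR0 = log10(t * exp((T - 100) / 14.75))
= log10(104 * exp((195 - 100) / 14.75))
= 4.8142

4.8142


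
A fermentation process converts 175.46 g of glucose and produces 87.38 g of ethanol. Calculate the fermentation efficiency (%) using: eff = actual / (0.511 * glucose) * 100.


Fermentation efficiency = (actual / (0.511 * glucose)) * 100
= (87.38 / (0.511 * 175.46)) * 100
= 97.4570%

97.4570%


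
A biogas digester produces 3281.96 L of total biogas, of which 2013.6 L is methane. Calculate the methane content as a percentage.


CH4% = V_CH4 / V_total * 100
= 2013.6 / 3281.96 * 100
= 61.3536%

61.3536%


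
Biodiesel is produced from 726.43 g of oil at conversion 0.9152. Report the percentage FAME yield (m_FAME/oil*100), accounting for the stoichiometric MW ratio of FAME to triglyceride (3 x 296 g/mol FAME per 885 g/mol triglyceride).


m_FAME = oil * conv * (3 * 296 / 885) = oil * conv * (888/885)
= 726.43 * 0.9152 * 888 / 885
= 667.0824 g
Y = m_FAME / oil * 100 = conv * (888/885) * 100
= 0.9152 * 888 / 885 * 100
= 91.83%

91.83%
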